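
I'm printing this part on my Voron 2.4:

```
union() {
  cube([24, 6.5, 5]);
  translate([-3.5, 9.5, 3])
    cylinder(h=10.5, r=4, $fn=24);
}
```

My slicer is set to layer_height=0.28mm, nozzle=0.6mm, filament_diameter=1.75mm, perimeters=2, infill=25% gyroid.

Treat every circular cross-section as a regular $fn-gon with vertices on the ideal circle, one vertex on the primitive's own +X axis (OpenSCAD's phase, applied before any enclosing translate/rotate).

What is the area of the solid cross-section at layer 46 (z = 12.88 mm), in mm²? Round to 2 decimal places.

49.69 mm²

At z = 12.88 mm: the cube does not reach this height (z outside [0, 5]); the cylinder at (-3.5, 9.5): section is a regular 24-gon, circumradius r=4 (area = (24/2)·4.000²·sin(360°/24) = 49.69 mm²); Merging all regions: only the r=4 cylinder at (-3.5, 9.5) is present, so the union is just that shape — area = 49.69 mm². Overall, the cross-section is a single solid region. Net area = 49.69 mm².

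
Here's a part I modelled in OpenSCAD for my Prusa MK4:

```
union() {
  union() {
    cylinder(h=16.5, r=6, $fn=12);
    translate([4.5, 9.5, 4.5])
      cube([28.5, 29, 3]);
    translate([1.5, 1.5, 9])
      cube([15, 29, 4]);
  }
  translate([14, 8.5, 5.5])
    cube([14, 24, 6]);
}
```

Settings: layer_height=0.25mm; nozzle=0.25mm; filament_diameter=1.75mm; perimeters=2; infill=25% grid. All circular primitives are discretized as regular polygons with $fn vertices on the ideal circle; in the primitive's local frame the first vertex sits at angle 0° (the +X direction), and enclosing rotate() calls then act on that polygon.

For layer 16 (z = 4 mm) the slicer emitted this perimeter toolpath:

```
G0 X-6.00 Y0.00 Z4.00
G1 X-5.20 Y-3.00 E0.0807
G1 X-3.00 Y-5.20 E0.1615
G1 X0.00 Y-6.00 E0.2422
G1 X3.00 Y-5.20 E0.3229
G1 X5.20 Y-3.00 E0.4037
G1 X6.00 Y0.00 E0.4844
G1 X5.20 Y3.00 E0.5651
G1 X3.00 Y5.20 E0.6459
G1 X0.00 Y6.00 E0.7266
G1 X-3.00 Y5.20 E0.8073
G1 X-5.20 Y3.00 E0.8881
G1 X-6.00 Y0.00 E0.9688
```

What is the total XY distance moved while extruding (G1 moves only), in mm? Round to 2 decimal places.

37.28 mm

Sum the Euclidean lengths of each G1 segment: total = 37.28 mm.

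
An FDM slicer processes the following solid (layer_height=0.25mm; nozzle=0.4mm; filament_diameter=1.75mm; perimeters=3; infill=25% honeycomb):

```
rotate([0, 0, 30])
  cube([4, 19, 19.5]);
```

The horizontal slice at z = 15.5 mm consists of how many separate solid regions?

1

At z = 15.5 mm: the 4×19 cube contributes its full rectangle; (whole slice rotated 30° about Z — lengths, areas and connectivity unchanged). The result has 1 disconnected region.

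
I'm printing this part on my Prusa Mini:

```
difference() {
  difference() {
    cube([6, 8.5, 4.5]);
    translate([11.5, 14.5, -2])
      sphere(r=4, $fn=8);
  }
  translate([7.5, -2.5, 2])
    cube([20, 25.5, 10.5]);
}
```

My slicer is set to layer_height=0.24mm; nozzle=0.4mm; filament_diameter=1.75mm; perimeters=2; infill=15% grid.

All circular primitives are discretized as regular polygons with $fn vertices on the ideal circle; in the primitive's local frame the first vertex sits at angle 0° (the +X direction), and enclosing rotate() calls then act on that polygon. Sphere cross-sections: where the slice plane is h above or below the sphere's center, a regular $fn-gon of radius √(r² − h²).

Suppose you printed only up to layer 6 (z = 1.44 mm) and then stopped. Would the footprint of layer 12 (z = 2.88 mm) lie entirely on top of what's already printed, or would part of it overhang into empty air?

entirely on top

Compare the two slices. At z = 1.44: the cube (footprint 6×8.5) is included at this height (area 51.00 mm²); the r=4 sphere at (11.5, 14.5) contributes a regular 8-gon of circumradius √(4²−3.44²) = 2.041 (area = (8/2)·2.041²·sin(360°/8) = 11.78 mm²); Subtracting the remaining from the first: starting from the 6×8.5 cube (51.00 mm²), the r=4 sphere at (11.5, 14.5) misses the remaining region (no effect) — area = 51.00 mm²; the cube at (7.5, -2.5) does not reach this height (z outside [2, 12.5]); Taking the first minus the rest: none of the subtracted shapes is present at this height, so the result so far is unchanged — area = 51.00 mm². At z = 2.88: the 6×8.5 cube contributes its full rectangle (area 51.00 mm²); the sphere at (11.5, 14.5) is absent (|z−center|=4.880 > r=4); After the difference (first − rest): none of the subtracted shapes is present at this height, so the 6×8.5 cube is unchanged — area = 51.00 mm²; the 20×25.5 cube at (7.5, -2.5) contributes its full rectangle (area 510.00 mm²); After the difference (first − rest): starting from that combined region (51.00 mm²), the 20×25.5 cube at (7.5, -2.5) misses the remaining region (no effect) — area = 51.00 mm². Checking containment: the cross-section at z = 2.88 is a subset of the cross-section at z = 1.44.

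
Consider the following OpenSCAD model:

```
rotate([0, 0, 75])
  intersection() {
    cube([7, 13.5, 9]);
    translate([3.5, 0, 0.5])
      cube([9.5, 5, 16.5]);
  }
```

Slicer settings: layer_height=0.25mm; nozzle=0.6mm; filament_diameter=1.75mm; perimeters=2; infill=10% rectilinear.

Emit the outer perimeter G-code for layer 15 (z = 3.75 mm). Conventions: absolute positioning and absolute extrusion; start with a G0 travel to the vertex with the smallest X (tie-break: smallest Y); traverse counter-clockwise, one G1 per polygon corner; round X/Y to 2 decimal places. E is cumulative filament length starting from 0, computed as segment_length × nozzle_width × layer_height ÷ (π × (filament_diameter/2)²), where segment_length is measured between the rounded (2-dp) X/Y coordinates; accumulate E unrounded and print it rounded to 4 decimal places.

At z = 3.75 mm: the 7×13.5 cube contributes its full rectangle; the 9.5×5 cube at (3.5, 0) contributes its full rectangle; After intersecting: the 9.5×5 cube at (3.5, 0) partially overlaps the 7×13.5 cube; clipping to the common part keeps 17.50 mm² — 1 connected region; (rotated 75° about Z; rotation is an isometry so areas/perimeters/island counts are preserved). The outline is a single polygon with 4 vertices. Extrusion per mm of travel: 0.6 × 0.25 / (π × 0.875²) = 0.062363. Accumulating E over each segment gives final E = 1.0606.

G0 X-3.92 Y4.67 Z3.75
G1 X0.91 Y3.38 E0.3118
G1 X1.81 Y6.76 E0.5299
G1 X-3.02 Y8.06 E0.8418
G1 X-3.92 Y4.67 E1.0606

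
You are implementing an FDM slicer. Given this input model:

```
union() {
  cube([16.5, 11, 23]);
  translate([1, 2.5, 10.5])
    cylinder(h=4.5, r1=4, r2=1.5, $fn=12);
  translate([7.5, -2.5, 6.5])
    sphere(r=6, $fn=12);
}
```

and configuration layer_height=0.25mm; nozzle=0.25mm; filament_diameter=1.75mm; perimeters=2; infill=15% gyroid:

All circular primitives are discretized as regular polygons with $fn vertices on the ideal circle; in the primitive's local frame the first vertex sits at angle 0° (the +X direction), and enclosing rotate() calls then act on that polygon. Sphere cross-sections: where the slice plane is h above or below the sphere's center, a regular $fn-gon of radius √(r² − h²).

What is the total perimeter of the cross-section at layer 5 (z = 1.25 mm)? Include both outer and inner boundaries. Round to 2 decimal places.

67.06 mm

At z = 1.25 mm: the cube (footprint 16.5×11) is included at this height (perimeter 55.00 mm); the cone at (1, 2.5) does not reach this height (z outside [10.5, 15]); the sphere at (7.5, -2.5): section is a regular 12-gon, circumradius = √(r²−h²) = √(6²−5.25²) = 2.905 (perimeter = 2·12·2.905·sin(180°/12) = 18.04 mm); Combining (union): the regions partially overlap (shared area 0.61 mm²), so the edge portions inside another operand are dropped and the merged outline is re-measured after clipping — boundary = 67.06 mm. Overall, the cross-section is a single solid region. Total boundary length (outer) = 67.06 mm.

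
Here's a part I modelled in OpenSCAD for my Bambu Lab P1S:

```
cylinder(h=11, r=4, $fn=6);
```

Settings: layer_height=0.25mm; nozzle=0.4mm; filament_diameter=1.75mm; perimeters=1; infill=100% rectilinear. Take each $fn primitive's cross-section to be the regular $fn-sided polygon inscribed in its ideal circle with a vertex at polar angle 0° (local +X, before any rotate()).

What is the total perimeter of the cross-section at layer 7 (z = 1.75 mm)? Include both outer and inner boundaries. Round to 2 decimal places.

24.00 mm

At z = 1.75 mm: the cylinder: section is a regular 6-gon, circumradius r=4 (perimeter = 2·6·4.000·sin(180°/6) = 24.00 mm). Overall, the cross-section is a single solid region. Total boundary length (outer) = 24.00 mm.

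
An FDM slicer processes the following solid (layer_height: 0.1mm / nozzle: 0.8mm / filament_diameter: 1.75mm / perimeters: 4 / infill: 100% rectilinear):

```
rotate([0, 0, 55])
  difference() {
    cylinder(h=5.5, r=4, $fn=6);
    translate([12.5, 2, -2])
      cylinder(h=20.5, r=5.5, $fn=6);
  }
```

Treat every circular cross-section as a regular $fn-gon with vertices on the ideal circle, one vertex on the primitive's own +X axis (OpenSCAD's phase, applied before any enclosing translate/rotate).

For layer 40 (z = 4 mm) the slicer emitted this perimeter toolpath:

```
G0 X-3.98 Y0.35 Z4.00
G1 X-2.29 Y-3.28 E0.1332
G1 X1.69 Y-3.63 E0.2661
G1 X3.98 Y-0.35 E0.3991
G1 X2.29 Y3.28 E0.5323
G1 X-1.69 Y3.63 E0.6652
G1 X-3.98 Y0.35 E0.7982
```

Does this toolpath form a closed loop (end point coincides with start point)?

yes

Start point (G0): (-3.98, 0.35). End point (last G1): the path returns to the start — closed.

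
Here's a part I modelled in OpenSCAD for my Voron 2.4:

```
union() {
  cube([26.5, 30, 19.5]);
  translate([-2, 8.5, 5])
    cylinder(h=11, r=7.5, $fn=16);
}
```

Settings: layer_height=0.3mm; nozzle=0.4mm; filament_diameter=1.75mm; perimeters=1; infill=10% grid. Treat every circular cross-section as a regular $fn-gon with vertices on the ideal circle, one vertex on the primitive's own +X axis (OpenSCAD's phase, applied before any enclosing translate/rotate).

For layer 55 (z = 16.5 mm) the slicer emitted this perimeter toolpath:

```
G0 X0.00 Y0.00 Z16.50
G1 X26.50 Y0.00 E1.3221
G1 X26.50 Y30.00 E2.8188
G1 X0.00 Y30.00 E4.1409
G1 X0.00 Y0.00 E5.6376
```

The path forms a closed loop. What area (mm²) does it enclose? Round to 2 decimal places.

795.00 mm²

Apply the shoelace formula to the sequence of (X, Y) vertices; enclosed area = 795.00 mm².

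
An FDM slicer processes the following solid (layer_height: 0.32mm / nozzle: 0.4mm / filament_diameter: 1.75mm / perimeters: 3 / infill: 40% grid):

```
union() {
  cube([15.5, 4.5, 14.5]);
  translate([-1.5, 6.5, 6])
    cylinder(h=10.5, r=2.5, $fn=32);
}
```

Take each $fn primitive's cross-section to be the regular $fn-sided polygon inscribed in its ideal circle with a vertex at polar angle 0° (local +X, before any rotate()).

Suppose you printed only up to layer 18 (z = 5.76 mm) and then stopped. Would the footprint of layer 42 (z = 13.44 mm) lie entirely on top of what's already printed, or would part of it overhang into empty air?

part overhangs

Compare the two slices. At z = 5.76: the 15.5×4.5 cube contributes its full rectangle (area 69.75 mm²); the cylinder at (-1.5, 6.5) does not reach this height (z outside [6, 16.5]); Combining (union): only the 15.5×4.5 cube is present, so the union is just that shape — area = 69.75 mm². At z = 13.44: the 15.5×4.5 cube contributes its full rectangle (area 69.75 mm²); the r=2.5 cylinder at (-1.5, 6.5) gives a regular 32-gon of circumradius 2.5 (constant along its height) (area = (32/2)·2.500²·sin(360°/32) = 19.51 mm²); Taking the union: the 2 present regions are separate (no shared area or edge), so areas and boundary lengths simply add and each stays a separate island — area = 89.26 mm². Checking containment: at z = 13.44 the cross-section extends beyond the z = 5.76 cross-section by about 19.51 mm².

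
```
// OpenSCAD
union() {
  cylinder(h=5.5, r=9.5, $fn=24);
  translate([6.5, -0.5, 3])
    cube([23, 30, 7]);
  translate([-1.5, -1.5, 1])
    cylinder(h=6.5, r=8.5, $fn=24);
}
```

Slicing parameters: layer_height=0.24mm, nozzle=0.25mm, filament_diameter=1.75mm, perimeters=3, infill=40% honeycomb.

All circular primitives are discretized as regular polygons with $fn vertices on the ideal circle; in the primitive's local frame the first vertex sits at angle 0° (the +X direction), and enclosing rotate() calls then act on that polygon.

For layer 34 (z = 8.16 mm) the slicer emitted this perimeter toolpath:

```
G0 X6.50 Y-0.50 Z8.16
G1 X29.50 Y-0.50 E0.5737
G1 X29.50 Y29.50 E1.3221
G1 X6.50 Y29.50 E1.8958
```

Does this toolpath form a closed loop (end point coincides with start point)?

no

Start point (G0): (6.50, -0.50). End point (last G1): the path does not return to the start — open.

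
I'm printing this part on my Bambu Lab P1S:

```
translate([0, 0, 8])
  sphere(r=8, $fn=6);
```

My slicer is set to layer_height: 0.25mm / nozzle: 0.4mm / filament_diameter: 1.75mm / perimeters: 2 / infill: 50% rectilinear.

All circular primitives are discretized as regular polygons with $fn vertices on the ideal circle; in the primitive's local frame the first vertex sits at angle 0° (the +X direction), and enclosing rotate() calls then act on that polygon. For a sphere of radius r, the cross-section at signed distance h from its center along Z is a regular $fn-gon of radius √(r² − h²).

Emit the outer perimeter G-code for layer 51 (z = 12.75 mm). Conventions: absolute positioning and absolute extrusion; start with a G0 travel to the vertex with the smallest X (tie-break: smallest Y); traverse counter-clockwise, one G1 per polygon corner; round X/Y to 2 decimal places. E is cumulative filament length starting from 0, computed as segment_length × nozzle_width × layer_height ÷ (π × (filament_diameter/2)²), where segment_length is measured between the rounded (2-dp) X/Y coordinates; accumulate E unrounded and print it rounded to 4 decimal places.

G0 X-6.44 Y0.00 Z12.75
G1 X-3.22 Y-5.57 E0.2675
G1 X3.22 Y-5.57 E0.5352
G1 X6.44 Y0.00 E0.8027
G1 X3.22 Y5.57 E1.0702
G1 X-3.22 Y5.57 E1.3379
G1 X-6.44 Y0.00 E1.6054

At z = 12.75 mm: the sphere: section is a regular 6-gon, circumradius = √(r²−h²) = √(8²−4.75²) = 6.437. The outline is a single polygon with 6 vertices. Extrusion per mm of travel: 0.4 × 0.25 / (π × 0.875²) = 0.041575. Accumulating E over each segment gives final E = 1.6054.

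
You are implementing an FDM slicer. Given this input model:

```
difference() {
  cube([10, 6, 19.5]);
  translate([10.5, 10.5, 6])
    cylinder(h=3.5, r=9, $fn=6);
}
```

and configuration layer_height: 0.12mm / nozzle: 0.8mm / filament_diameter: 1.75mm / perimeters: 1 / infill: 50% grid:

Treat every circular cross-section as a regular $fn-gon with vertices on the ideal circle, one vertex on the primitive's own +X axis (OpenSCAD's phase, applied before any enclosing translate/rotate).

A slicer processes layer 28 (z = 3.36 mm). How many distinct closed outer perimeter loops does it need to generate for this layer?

1

At z = 3.36 mm: the cube (footprint 10×6) is included at this height; the cylinder at (10.5, 10.5) does not reach this height (z outside [6, 9.5]); Taking the first minus the rest: none of the subtracted shapes is present at this height, so the 10×6 cube is unchanged — 1 connected region. The result has 1 disconnected region.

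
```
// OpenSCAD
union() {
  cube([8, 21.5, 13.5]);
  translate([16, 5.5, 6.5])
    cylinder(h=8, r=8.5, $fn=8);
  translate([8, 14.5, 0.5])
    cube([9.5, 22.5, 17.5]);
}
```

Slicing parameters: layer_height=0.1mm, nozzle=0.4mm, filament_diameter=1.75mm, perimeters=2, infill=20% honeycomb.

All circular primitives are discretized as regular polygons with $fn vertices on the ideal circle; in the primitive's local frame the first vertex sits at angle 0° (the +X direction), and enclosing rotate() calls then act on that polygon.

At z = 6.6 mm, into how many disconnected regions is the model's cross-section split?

At z = 6.6 mm: the cube is present — its section is the full 8×21.5 rectangle; the r=8.5 cylinder at (16, 5.5) contributes a regular 8-gon of circumradius 8.5; the 9.5×22.5 cube at (8, 14.5) contributes its full rectangle; Combining (union): the regions partially overlap (shared area 0.60 mm²), so overlapping operands fuse into one piece — 1 connected region. The result has 1 disconnected region.

1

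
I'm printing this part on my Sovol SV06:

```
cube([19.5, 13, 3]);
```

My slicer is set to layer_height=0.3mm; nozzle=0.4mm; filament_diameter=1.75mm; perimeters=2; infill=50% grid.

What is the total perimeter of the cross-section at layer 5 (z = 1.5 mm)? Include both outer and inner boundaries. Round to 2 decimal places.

65.00 mm

At z = 1.5 mm: the 19.5×13 cube contributes its full rectangle (perimeter 65.00 mm). Overall, the cross-section is a single solid region. Total boundary length (outer) = 65.00 mm.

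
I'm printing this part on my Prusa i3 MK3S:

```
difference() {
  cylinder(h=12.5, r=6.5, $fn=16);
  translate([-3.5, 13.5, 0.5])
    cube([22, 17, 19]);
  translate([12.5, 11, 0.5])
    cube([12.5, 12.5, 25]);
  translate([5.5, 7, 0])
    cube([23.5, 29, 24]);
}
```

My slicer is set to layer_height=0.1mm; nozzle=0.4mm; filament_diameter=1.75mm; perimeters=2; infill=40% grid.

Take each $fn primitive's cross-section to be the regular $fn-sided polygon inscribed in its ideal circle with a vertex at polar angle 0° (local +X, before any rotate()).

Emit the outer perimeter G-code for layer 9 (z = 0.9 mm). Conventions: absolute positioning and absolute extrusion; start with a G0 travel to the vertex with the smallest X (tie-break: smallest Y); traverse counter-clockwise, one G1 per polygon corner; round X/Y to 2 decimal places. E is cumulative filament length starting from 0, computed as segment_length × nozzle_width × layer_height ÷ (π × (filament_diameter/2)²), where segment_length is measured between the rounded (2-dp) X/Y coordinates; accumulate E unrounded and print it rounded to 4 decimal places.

At z = 0.9 mm: the cylinder: section is a regular 16-gon, circumradius r=6.5; the 22×17 cube at (-3.5, 13.5) contributes its full rectangle; the 12.5×12.5 cube at (12.5, 11) contributes its full rectangle; the cube at (5.5, 7) (footprint 23.5×29) is included at this height; Subtracting the remaining from the first: starting from the r=6.5 cylinder, the 22×17 cube at (-3.5, 13.5) misses the remaining region (no effect); the 12.5×12.5 cube at (12.5, 11) misses the remaining region (no effect); the 23.5×29 cube at (5.5, 7) misses the remaining region (no effect) — 1 connected region. The outline is a single polygon with 16 vertices. Extrusion per mm of travel: 0.4 × 0.1 / (π × 0.875²) = 0.016630. Accumulating E over each segment gives final E = 0.6752.

G0 X-6.50 Y0.00 Z0.90
G1 X-6.01 Y-2.49 E0.0422
G1 X-4.60 Y-4.60 E0.0844
G1 X-2.49 Y-6.01 E0.1266
G1 X0.00 Y-6.50 E0.1688
G1 X2.49 Y-6.01 E0.2110
G1 X4.60 Y-4.60 E0.2532
G1 X6.01 Y-2.49 E0.2954
G1 X6.50 Y0.00 E0.3376
G1 X6.01 Y2.49 E0.3798
G1 X4.60 Y4.60 E0.4220
G1 X2.49 Y6.01 E0.4642
G1 X0.00 Y6.50 E0.5064
G1 X-2.49 Y6.01 E0.5486
G1 X-4.60 Y4.60 E0.5908
G1 X-6.01 Y2.49 E0.6330
G1 X-6.50 Y0.00 E0.6752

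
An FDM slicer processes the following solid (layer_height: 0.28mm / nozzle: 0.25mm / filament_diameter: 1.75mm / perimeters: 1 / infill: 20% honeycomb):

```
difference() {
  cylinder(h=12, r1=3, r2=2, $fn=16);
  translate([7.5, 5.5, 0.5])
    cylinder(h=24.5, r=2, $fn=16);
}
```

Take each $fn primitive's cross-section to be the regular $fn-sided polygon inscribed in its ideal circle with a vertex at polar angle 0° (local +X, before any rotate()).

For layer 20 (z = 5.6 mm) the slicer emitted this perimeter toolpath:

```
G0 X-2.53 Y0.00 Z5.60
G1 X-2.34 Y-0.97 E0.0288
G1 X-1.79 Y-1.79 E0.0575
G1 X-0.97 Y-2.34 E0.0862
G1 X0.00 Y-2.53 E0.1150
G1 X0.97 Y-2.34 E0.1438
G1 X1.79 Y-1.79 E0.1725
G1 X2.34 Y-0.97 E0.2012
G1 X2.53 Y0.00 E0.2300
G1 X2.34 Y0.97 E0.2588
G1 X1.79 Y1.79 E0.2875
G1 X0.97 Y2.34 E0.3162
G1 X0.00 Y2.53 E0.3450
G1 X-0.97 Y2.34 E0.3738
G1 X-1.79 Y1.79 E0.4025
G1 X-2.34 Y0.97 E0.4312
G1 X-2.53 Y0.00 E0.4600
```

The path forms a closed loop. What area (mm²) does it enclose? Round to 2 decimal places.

Apply the shoelace formula to the sequence of (X, Y) vertices; enclosed area = 19.63 mm².

19.63 mm²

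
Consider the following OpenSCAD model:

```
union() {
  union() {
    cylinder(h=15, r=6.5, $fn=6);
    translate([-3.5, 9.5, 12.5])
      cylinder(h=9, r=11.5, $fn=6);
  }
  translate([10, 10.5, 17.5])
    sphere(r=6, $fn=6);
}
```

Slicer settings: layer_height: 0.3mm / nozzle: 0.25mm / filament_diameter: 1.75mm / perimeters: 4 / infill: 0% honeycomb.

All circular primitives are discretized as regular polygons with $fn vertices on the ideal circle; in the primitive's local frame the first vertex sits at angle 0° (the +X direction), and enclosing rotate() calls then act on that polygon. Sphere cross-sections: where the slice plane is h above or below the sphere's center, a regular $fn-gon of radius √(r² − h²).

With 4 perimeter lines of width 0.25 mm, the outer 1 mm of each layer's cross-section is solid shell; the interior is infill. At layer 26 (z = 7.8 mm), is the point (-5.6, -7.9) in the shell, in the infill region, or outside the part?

At z = 7.8 mm: the r=6.5 cylinder gives a regular 6-gon of circumradius 6.5 (constant along its height); the cylinder at (-3.5, 9.5) does not reach this height (z outside [12.5, 21.5]); Taking the union: only the r=6.5 cylinder is present, so the union is just that shape — 1 connected region; the sphere at (10, 10.5) is not intersected at this z (|z−center|=9.700 > r=6); Combining (union): only that combined region is present, so the union is just that shape — 1 connected region. Overall, the cross-section is a single solid region. The nearest boundary edge runs (-6.50, 0.00)→(-3.25, -5.63); distance from the point to it = 3.27 mm. The point is not inside any of the regions above, so it lies outside the cross-section (3.27 mm from the nearest boundary).

outside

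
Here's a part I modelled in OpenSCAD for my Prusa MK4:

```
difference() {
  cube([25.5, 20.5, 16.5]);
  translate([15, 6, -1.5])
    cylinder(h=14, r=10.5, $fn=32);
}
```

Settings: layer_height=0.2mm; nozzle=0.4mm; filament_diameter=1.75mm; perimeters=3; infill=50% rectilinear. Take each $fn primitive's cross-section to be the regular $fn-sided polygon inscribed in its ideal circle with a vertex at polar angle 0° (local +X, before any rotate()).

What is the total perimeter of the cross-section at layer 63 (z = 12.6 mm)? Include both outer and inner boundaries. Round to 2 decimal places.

92.00 mm

At z = 12.6 mm: the cube (footprint 25.5×20.5) is included at this height (perimeter 92.00 mm); the cylinder at (15, 6) is not intersected at this z (z outside [-1.5, 12.5]); Subtracting the remaining from the first: none of the subtracted shapes is present at this height, so the 25.5×20.5 cube is unchanged — boundary = 92.00 mm. Overall, the cross-section is a single solid region. Total boundary length (outer) = 92.00 mm.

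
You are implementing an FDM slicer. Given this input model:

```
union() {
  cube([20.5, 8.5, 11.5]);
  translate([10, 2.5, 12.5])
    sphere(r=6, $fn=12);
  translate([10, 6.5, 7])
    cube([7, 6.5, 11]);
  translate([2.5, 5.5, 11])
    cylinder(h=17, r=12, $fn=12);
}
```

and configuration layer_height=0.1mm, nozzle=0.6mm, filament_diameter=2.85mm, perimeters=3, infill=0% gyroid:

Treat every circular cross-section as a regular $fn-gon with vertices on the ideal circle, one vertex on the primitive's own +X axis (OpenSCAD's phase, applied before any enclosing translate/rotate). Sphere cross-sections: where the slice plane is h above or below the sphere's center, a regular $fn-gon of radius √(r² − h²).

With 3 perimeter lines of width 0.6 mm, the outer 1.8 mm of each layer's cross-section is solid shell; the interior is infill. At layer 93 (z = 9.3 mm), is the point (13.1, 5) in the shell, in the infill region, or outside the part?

infill

At z = 9.3 mm: the cube (footprint 20.5×8.5) is included at this height; the r=6 sphere at (10, 2.5) slices to a regular 12-gon of circumradius 5.075 (√(r²−h²) with h=3.2 from center); the 7×6.5 cube at (10, 6.5) contributes its full rectangle; the cylinder at (2.5, 5.5) is not intersected at this z (z outside [11, 28]); Taking the union: the regions partially overlap (shared area 76.34 mm²), so overlapping operands fuse into one piece — 1 connected region. Overall, the cross-section is a single solid region. The nearest boundary edge runs (0.00, 8.50)→(10.00, 8.50); distance from the point to it = 4.68 mm. The point is inside the cross-section and 4.68 mm from the nearest boundary — more than the 1.8 mm shell width (3 × 0.6), so it's in the infill interior.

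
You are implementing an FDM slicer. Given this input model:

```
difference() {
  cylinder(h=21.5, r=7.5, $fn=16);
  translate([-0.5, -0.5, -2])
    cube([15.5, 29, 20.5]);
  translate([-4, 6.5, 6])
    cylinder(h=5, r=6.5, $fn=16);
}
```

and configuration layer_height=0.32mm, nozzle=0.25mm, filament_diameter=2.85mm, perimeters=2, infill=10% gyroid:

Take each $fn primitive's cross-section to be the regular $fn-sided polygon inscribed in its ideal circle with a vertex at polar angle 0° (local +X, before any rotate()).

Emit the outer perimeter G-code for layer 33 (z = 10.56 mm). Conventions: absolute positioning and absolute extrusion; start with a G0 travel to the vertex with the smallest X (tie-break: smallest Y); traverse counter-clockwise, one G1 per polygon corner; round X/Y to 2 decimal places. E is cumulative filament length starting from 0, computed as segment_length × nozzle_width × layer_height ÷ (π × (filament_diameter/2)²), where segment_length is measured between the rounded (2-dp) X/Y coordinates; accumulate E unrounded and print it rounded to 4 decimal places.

G0 X-7.50 Y0.00 Z10.56
G1 X-6.93 Y-2.87 E0.0367
G1 X-5.30 Y-5.30 E0.0734
G1 X-2.87 Y-6.93 E0.1101
G1 X0.00 Y-7.50 E0.1468
G1 X2.87 Y-6.93 E0.1835
G1 X5.30 Y-5.30 E0.2202
G1 X6.93 Y-2.87 E0.2569
G1 X7.40 Y-0.50 E0.2872
G1 X-0.50 Y-0.50 E0.3862
G1 X-0.50 Y1.17 E0.4072
G1 X-1.51 Y0.49 E0.4224
G1 X-4.00 Y0.00 E0.4543
G1 X-6.49 Y0.49 E0.4861
G1 X-7.29 Y1.03 E0.4982
G1 X-7.50 Y0.00 E0.5114

At z = 10.56 mm: the r=7.5 cylinder gives a regular 16-gon of circumradius 7.5 (constant along its height); the cube at (-0.5, -0.5) (footprint 15.5×29) is included at this height; the r=6.5 cylinder at (-4, 6.5) gives a regular 16-gon of circumradius 6.5 (constant along its height); Subtracting the remaining from the first: starting from the r=7.5 cylinder, the 15.5×29 cube at (-0.5, -0.5) partially overlaps it — only the 50.75 mm² overlap (of its 449.50 mm²) is removed, clipping the outline; the r=6.5 cylinder at (-4, 6.5) partially overlaps it — only the 36.53 mm² overlap (of its 129.35 mm²) is removed, clipping the outline — 1 connected region. The outline is a single polygon with 15 vertices. Extrusion per mm of travel: 0.25 × 0.32 / (π × 1.425²) = 0.012540. Accumulating E over each segment gives final E = 0.5114.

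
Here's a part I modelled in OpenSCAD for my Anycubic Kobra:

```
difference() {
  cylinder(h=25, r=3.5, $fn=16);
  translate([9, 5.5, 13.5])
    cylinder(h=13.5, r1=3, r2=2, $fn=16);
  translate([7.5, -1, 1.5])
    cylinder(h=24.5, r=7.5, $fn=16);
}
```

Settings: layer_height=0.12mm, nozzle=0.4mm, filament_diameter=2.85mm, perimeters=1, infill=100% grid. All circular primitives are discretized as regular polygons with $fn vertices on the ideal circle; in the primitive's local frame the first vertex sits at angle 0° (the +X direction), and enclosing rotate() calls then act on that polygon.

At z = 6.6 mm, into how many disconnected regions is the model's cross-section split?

At z = 6.6 mm: the r=3.5 cylinder gives a regular 16-gon of circumradius 3.5 (constant along its height); the cone at (9, 5.5) does not reach this height (z outside [13.5, 27]); the r=7.5 cylinder at (7.5, -1) gives a regular 16-gon of circumradius 7.5 (constant along its height); Taking the first minus the rest: starting from the r=3.5 cylinder, the r=7.5 cylinder at (7.5, -1) partially overlaps it — only the 15.76 mm² overlap (of its 172.21 mm²) is removed, clipping the outline — 1 connected region. The result has 1 disconnected region.

1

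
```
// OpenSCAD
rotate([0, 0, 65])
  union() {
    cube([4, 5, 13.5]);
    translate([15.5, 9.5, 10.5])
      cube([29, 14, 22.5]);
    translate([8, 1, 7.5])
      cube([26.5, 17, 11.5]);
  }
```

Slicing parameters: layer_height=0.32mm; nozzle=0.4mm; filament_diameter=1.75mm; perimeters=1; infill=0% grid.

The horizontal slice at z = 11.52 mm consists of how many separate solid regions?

2

At z = 11.52 mm: the cube is present — its section is the full 4×5 rectangle; the 29×14 cube at (15.5, 9.5) contributes its full rectangle; the 26.5×17 cube at (8, 1) contributes its full rectangle; Merging all regions: the regions partially overlap (shared area 161.50 mm²), so overlapping operands fuse into one piece — 2 connected regions; (rotated 65° about Z; rotation is an isometry so areas/perimeters/island counts are preserved). The result has 2 disconnected regions.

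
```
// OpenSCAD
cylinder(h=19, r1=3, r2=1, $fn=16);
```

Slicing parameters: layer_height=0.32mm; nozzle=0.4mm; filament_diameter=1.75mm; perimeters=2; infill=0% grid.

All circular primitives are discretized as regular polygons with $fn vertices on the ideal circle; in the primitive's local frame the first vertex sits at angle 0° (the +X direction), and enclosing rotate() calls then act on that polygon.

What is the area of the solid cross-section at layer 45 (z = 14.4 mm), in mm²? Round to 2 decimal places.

At z = 14.4 mm: the cone contributes a regular 16-gon of circumradius 1.484 (interpolated between r1=3 and r2=1 at t=0.758) (area = (16/2)·1.484²·sin(360°/16) = 6.74 mm²). Overall, the cross-section is a single solid region. Net area = 6.74 mm².

6.74 mm²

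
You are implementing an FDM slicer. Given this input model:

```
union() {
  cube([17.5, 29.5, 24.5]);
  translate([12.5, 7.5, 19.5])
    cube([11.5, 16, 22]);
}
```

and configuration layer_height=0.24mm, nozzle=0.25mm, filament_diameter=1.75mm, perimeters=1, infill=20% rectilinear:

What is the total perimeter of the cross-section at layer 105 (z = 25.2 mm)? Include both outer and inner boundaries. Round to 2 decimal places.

55.00 mm

At z = 25.2 mm: the cube is not intersected at this z (z outside [0, 24.5]); the cube at (12.5, 7.5) is present — its section is the full 11.5×16 rectangle (perimeter 55.00 mm); Taking the union: only the 11.5×16 cube at (12.5, 7.5) is present, so the union is just that shape — boundary = 55.00 mm. Overall, the cross-section is a single solid region. Total boundary length (outer) = 55.00 mm.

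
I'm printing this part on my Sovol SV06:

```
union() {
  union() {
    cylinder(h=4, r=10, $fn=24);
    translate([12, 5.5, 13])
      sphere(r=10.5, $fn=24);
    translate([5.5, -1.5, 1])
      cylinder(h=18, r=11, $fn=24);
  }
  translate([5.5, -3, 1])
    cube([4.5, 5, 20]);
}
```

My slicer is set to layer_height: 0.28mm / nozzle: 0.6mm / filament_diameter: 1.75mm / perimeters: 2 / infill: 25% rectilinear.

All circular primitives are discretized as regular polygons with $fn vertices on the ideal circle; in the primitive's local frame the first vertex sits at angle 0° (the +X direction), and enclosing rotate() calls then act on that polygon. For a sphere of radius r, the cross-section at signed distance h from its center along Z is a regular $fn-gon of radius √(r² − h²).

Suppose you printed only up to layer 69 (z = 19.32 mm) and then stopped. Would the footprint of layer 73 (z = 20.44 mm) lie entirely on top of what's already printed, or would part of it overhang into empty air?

Compare the two slices. At z = 19.32: the cylinder is not intersected at this z (z outside [0, 4]); the r=10.5 sphere at (12, 5.5) slices to a regular 24-gon of circumradius 8.385 (√(r²−h²) with h=6.32 from center) (area = (24/2)·8.385²·sin(360°/24) = 218.36 mm²); the cylinder at (5.5, -1.5) does not reach this height (z outside [1, 19]); Taking the union: only the r=10.5 sphere at (12, 5.5) is present, so the union is just that shape — area = 218.36 mm²; the 4.5×5 cube at (5.5, -3) contributes its full rectangle (area 22.50 mm²); Taking the union: the regions partially overlap — summed areas 240.86 mm² minus the doubly-counted overlap 15.79 mm² gives 225.07 mm² — area = 225.07 mm². At z = 20.44: the cylinder is not intersected at this z (z outside [0, 4]); the r=10.5 sphere at (12, 5.5) slices to a regular 24-gon of circumradius 7.409 (√(r²−h²) with h=7.44 from center) (area = (24/2)·7.409²·sin(360°/24) = 170.50 mm²); the cylinder at (5.5, -1.5) does not reach this height (z outside [1, 19]); Combining (union): only the r=10.5 sphere at (12, 5.5) is present, so the union is just that shape — area = 170.50 mm²; the cube at (5.5, -3) (footprint 4.5×5) is included at this height (area 22.50 mm²); Merging all regions: the regions partially overlap — summed areas 193.00 mm² minus the doubly-counted overlap 10.30 mm² gives 182.70 mm² — area = 182.70 mm². Checking containment: the cross-section at z = 20.44 is a subset of the cross-section at z = 19.32.

entirely on top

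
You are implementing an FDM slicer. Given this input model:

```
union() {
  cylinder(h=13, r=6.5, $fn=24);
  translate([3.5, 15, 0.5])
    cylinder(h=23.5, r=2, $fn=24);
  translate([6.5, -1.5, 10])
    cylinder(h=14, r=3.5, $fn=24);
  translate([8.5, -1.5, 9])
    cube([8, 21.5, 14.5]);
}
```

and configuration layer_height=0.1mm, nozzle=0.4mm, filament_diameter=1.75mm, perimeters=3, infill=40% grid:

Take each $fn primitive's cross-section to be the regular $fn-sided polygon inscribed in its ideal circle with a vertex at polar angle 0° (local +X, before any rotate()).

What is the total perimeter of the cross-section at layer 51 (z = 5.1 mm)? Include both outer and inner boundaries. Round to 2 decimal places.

53.25 mm

At z = 5.1 mm: the cylinder: section is a regular 24-gon, circumradius r=6.5 (perimeter = 2·24·6.500·sin(180°/24) = 40.72 mm); the cylinder at (3.5, 15): section is a regular 24-gon, circumradius r=2 (perimeter = 2·24·2.000·sin(180°/24) = 12.53 mm); the cylinder at (6.5, -1.5) is not intersected at this z (z outside [10, 24]); the cube at (8.5, -1.5) does not reach this height (z outside [9, 23.5]); Merging all regions: the 2 present regions are separate (no shared area or edge), so areas and boundary lengths simply add and each stays a separate island — boundary = 53.25 mm. Overall, the cross-section has 2 separate islands. Total boundary length (outer) = 53.25 mm.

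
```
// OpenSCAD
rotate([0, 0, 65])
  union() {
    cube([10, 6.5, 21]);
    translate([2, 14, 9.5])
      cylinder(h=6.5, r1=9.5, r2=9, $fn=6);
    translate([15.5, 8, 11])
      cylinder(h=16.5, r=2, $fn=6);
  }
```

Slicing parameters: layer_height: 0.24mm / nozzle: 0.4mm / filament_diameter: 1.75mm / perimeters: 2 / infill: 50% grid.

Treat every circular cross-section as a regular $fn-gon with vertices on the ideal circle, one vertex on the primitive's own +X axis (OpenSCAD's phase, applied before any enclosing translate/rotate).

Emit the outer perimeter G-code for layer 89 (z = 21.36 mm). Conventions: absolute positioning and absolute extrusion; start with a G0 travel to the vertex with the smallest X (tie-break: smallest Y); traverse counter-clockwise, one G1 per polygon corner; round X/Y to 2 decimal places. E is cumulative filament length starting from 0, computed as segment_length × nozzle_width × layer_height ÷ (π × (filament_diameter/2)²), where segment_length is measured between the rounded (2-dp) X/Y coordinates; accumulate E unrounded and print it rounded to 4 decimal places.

G0 X-2.69 Y17.25 Z21.36
G1 X-1.55 Y15.62 E0.0794
G1 X0.45 Y15.79 E0.1595
G1 X1.29 Y17.60 E0.2391
G1 X0.15 Y19.24 E0.3189
G1 X-1.85 Y19.07 E0.3990
G1 X-2.69 Y17.25 E0.4790

At z = 21.36 mm: the cube does not reach this height (z outside [0, 21]); the cone at (2, 14) is absent (z outside [9.5, 16]); the r=2 cylinder at (15.5, 8) gives a regular 6-gon of circumradius 2 (constant along its height); Taking the union: only the r=2 cylinder at (15.5, 8) is present, so the union is just that shape — 1 connected region; (whole slice rotated 65° about Z — lengths, areas and connectivity unchanged). The outline is a single polygon with 6 vertices. Extrusion per mm of travel: 0.4 × 0.24 / (π × 0.875²) = 0.039912. Accumulating E over each segment gives final E = 0.4790.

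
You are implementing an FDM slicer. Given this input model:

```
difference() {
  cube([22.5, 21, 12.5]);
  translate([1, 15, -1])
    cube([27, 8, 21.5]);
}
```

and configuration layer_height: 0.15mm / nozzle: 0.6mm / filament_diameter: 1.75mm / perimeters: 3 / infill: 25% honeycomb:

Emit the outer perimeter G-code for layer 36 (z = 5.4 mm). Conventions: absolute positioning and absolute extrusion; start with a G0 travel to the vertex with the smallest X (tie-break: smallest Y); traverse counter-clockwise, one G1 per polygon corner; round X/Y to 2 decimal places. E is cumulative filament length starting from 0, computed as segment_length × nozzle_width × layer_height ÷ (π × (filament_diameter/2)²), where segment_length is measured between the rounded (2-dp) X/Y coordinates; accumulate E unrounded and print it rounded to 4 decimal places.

At z = 5.4 mm: the cube (footprint 22.5×21) is included at this height; the cube at (1, 15) (footprint 27×8) is included at this height; Taking the first minus the rest: starting from the 22.5×21 cube, the 27×8 cube at (1, 15) partially overlaps it — only the 129.00 mm² overlap (of its 216.00 mm²) is removed, clipping the outline — 1 connected region. The outline is a single polygon with 6 vertices. Extrusion per mm of travel: 0.6 × 0.15 / (π × 0.875²) = 0.037418. Accumulating E over each segment gives final E = 3.2553.

G0 X0.00 Y0.00 Z5.40
G1 X22.50 Y0.00 E0.8419
G1 X22.50 Y15.00 E1.4032
G1 X1.00 Y15.00 E2.2076
G1 X1.00 Y21.00 E2.4321
G1 X0.00 Y21.00 E2.4696
G1 X0.00 Y0.00 E3.2553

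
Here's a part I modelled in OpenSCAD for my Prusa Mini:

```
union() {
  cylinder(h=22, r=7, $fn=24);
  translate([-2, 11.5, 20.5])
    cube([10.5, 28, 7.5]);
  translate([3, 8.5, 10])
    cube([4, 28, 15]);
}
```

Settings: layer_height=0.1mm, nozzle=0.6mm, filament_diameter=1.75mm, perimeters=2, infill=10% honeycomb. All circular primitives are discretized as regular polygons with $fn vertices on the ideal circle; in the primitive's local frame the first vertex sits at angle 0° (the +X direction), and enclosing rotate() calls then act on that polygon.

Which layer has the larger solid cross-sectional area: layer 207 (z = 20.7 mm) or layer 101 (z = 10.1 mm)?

layer 207 (z = 20.7 mm)

Layer 207 (z = 20.7): the r=7 cylinder gives a regular 24-gon of circumradius 7 (constant along its height) (area = (24/2)·7.000²·sin(360°/24) = 152.19 mm²); the 10.5×28 cube at (-2, 11.5) contributes its full rectangle (area 294.00 mm²); the cube at (3, 8.5) is present — its section is the full 4×28 rectangle (area 112.00 mm²); Combining (union): the regions partially overlap — summed areas 558.19 mm² minus the doubly-counted overlap 100.00 mm² gives 458.19 mm² — area = 458.19 mm². So its area = 458.19 mm². Layer 101 (z = 10.1): the r=7 cylinder contributes a regular 24-gon of circumradius 7 (area = (24/2)·7.000²·sin(360°/24) = 152.19 mm²); the cube at (-2, 11.5) is not intersected at this z (z outside [20.5, 28]); the cube at (3, 8.5) is present — its section is the full 4×28 rectangle (area 112.00 mm²); Taking the union: the 2 present regions are separate (no shared area or edge), so areas and boundary lengths simply add and each stays a separate island — area = 264.19 mm². So its area = 264.19 mm². Layer 207 is larger (458.19 vs 264.19 mm²).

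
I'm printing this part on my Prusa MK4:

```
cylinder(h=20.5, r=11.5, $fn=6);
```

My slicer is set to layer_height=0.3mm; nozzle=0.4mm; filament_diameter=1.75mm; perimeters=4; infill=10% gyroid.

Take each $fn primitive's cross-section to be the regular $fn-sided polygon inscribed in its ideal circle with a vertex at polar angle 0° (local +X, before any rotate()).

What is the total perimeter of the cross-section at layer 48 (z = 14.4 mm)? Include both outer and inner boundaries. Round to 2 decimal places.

69.00 mm

At z = 14.4 mm: the r=11.5 cylinder gives a regular 6-gon of circumradius 11.5 (constant along its height) (perimeter = 2·6·11.500·sin(180°/6) = 69.00 mm). Overall, the cross-section is a single solid region. Total boundary length (outer) = 69.00 mm.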